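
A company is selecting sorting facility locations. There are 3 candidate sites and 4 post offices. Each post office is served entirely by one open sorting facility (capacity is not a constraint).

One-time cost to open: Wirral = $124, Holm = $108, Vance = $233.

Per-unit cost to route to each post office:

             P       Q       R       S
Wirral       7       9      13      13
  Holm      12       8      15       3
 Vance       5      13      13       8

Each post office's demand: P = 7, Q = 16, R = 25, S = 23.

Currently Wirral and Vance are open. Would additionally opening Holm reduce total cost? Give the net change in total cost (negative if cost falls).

Current service cost with {Wirral, Vance}: 688.
Adding Holm: each post office re-picks its cheapest; new service cost 557, saving 131.
Extra fixed cost: 108. Net change = 108 − 131 = -23.
(Totals: 1045 → 1022.)

Yes — net change −23 (cost falls by 23).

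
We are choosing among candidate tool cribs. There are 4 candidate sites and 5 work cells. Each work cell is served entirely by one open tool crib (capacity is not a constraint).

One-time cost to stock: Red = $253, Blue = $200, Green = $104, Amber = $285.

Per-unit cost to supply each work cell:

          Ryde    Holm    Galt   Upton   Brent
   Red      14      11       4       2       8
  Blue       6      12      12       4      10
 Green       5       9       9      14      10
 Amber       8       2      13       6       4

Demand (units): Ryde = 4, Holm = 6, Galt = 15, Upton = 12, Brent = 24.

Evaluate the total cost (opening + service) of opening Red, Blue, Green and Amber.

Total cost: 1054

Each work cell is assigned to its cheapest site among the open ones.
{Red, Blue, Green, Amber}: Ryde→Green 5·4=20, Holm→Amber 2·6=12, Galt→Red 4·15=60, Upton→Red 2·12=24, Brent→Amber 4·24=96. Service 212; fixed 842; total 1054.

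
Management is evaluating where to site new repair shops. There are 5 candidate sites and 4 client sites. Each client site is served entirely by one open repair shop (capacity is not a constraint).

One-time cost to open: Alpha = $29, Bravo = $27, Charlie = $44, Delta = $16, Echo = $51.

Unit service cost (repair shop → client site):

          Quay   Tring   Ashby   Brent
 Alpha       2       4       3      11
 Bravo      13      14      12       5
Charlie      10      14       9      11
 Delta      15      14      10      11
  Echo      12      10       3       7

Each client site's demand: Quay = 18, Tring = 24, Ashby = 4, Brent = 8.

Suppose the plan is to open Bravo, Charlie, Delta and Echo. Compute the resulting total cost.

Total cost: 610

Each client site is assigned to its cheapest site among the open ones.
{Bravo, Charlie, Delta, Echo}: Quay→Charlie 10·18=180, Tring→Echo 10·24=240, Ashby→Echo 3·4=12, Brent→Bravo 5·8=40. Service 472; fixed 138; total 610.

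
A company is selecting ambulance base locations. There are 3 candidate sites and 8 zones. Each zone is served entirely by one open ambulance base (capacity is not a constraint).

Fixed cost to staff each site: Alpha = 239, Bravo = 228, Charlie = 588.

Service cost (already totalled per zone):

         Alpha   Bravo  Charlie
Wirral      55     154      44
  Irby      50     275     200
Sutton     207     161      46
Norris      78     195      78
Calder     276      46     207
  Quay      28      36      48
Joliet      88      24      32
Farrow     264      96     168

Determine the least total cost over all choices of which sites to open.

Minimum total cost: 1005

For any fixed open set, each zone goes to its cheapest open site; total = fixed + service.
{Alpha, Bravo}: Wirral→Alpha 55, Irby→Alpha 50, Sutton→Bravo 161, Norris→Alpha 78, Calder→Bravo 46, Quay→Alpha 28, Joliet→Bravo 24, Farrow→Bravo 96. Service 538; fixed 467; total 1005.
{Bravo}: service 987 + fixed 228 = 1215
{Alpha}: Wirral→Alpha 55, Irby→Alpha 50, Sutton→Alpha 207, Norris→Alpha 78, Calder→Alpha 276, Quay→Alpha 28, Joliet→Alpha 88, Farrow→Alpha 264. Service 1046; fixed 239; total 1285.
{Alpha, Bravo, Charlie}: Wirral→Charlie 44, Irby→Alpha 50, Sutton→Charlie 46, Norris→Alpha 78, Calder→Bravo 46, Quay→Alpha 28, Joliet→Bravo 24, Farrow→Bravo 96. Service 412; fixed 1055; total 1467.
(All 7 nonempty subsets were checked; Alpha and Bravo is lowest.)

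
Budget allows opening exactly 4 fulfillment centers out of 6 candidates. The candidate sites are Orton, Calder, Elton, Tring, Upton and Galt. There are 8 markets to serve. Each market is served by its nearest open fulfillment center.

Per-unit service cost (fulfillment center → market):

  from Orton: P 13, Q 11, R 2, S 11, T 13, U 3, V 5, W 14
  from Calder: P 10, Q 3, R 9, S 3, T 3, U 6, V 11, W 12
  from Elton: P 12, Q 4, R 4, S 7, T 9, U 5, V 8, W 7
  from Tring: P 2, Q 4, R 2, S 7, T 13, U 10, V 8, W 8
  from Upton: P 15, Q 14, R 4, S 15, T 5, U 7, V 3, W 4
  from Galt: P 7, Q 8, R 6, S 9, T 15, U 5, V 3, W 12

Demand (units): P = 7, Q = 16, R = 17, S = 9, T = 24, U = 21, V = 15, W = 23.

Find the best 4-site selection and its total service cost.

Choose Orton, Calder, Tring and Upton; total service cost 395.

With exactly 4 open, each market uses its cheapest among the chosen.
{Orton, Calder, Tring, Upton}: P→Tring 2·7=14, Q→Calder 3·16=48, R→Orton 2·17=34, S→Calder 3·9=27, T→Calder 3·24=72, U→Orton 3·21=63, V→Upton 3·15=45, W→Upton 4·23=92. Service cost 395.
{Orton, Calder, Upton, Galt}: service cost 430
{Calder, Elton, Tring, Upton}: service cost 437
Among all 15 size-4 choices, {Orton, Calder, Tring, Upton} is lowest.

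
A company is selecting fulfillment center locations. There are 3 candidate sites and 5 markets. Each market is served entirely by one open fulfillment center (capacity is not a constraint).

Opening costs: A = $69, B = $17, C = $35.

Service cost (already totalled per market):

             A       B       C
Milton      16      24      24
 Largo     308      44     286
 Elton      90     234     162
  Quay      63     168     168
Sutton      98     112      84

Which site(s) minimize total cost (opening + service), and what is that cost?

For any fixed open set, each market goes to its cheapest open site; total = fixed + service.
{A, B}: Milton→A 16, Largo→B 44, Elton→A 90, Quay→A 63, Sutton→A 98. Service 311; fixed 86; total 397.
{A, B, C}: Milton→A 16, Largo→B 44, Elton→A 90, Quay→A 63, Sutton→C 84. Service 297; fixed 121; total 418.
{B, C}: Milton→B 24, Largo→B 44, Elton→C 162, Quay→B 168, Sutton→C 84. Service 482; fixed 52; total 534.
{B}: service 582 + fixed 17 = 599
No other subset beats 397.

Open A and B; minimum total cost 397.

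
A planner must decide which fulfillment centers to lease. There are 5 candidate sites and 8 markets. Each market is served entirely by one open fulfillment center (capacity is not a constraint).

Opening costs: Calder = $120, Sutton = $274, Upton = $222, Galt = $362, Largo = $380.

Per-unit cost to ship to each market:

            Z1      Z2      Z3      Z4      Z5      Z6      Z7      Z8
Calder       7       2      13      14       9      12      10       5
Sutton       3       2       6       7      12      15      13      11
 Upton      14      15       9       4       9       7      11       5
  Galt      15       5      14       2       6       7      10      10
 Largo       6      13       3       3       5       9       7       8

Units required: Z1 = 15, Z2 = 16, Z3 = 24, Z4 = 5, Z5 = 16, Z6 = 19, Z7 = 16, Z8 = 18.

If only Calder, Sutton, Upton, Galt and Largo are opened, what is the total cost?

Total cost: 1932

Each market is assigned to its cheapest site among the open ones.
{Calder, Sutton, Upton, Galt, Largo}: Z1→Sutton 3·15=45, Z2→Calder 2·16=32, Z3→Largo 3·24=72, Z4→Galt 2·5=10, Z5→Largo 5·16=80, Z6→Upton 7·19=133, Z7→Largo 7·16=112, Z8→Calder 5·18=90. Service 574; fixed 1358; total 1932.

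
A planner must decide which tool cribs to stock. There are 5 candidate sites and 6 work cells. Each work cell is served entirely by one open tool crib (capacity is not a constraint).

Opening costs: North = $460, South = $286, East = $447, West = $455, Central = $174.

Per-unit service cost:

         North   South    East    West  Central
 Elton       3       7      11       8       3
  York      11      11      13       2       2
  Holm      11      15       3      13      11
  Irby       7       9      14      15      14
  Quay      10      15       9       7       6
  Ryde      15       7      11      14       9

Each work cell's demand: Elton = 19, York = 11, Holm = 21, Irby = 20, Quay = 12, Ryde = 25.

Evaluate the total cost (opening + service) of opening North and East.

Each work cell is assigned to its cheapest site among the open ones.
{North, East}: Elton→North 3·19=57, York→North 11·11=121, Holm→East 3·21=63, Irby→North 7·20=140, Quay→East 9·12=108, Ryde→East 11·25=275. Service 764; fixed 907; total 1671.

Total cost: 1671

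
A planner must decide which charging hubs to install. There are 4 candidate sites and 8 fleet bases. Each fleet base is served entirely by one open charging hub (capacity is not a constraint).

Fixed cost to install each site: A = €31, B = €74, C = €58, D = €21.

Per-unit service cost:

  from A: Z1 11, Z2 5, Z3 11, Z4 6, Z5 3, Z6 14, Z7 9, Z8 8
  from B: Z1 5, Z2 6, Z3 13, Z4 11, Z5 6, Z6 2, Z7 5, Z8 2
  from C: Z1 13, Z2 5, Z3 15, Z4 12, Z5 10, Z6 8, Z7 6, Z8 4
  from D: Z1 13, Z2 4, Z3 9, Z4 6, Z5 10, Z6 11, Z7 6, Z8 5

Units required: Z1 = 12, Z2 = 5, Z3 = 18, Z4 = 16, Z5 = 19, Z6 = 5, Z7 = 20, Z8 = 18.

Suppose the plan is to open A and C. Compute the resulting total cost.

Total cost: 829

Each fleet base is assigned to its cheapest site among the open ones.
{A, C}: Z1→A 11·12=132, Z2→A 5·5=25, Z3→A 11·18=198, Z4→A 6·16=96, Z5→A 3·19=57, Z6→C 8·5=40, Z7→C 6·20=120, Z8→C 4·18=72. Service 740; fixed 89; total 829.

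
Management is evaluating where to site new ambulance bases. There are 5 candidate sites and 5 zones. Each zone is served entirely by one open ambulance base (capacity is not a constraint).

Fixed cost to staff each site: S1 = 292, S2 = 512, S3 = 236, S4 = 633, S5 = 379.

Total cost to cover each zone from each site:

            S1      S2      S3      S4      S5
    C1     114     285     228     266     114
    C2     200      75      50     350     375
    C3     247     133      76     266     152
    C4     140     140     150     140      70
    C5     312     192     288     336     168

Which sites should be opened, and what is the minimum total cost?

Open S3 only; minimum total cost 1028.

For any fixed open set, each zone goes to its cheapest open site; total = fixed + service.
{S3}: C1→S3 228, C2→S3 50, C3→S3 76, C4→S3 150, C5→S3 288. Service 792; fixed 236; total 1028.
{S3, S5}: C1→S5 114, C2→S3 50, C3→S3 76, C4→S5 70, C5→S5 168. Service 478; fixed 615; total 1093.
{S1, S3}: service 668 + fixed 528 = 1196
{S1, S2, S3, S4, S5}: service 478 + fixed 2052 = 2530
No other subset beats 1028.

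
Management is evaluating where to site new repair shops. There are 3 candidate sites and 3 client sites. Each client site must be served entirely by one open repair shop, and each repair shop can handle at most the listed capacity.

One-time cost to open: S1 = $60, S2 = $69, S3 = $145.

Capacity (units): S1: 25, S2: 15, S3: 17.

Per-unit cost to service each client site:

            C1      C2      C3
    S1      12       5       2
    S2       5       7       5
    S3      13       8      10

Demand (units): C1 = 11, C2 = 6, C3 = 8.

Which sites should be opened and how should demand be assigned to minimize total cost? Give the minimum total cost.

Open {S1, S2}: C1→S2 5·11=55, C2→S1 5·6=30, C3→S1 2·8=16.
Loads: S1 carries 14/25, S2 carries 11/15. Service 101; fixed 129; total 230.
Next best feasible plan costs 238.

Minimum total cost: 230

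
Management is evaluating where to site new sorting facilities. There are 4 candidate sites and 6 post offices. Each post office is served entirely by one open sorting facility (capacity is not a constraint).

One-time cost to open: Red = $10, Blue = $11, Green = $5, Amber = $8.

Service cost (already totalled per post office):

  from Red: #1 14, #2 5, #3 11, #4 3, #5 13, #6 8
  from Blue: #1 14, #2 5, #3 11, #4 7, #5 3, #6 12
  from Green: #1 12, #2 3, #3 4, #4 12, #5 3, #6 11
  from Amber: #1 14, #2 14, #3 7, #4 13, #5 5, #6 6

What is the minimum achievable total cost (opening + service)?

For any fixed open set, each post office goes to its cheapest open site; total = fixed + service.
{Red, Green}: #1→Green 12, #2→Green 3, #3→Green 4, #4→Red 3, #5→Green 3, #6→Red 8. Service 33; fixed 15; total 48.
{Green}: service 45 + fixed 5 = 50
{Green, Amber}: #1→Green 12, #2→Green 3, #3→Green 4, #4→Green 12, #5→Green 3, #6→Amber 6. Service 40; fixed 13; total 53.
{Red, Blue, Green, Amber}: service 31 + fixed 34 = 65
No other subset beats 48.

Minimum total cost: 48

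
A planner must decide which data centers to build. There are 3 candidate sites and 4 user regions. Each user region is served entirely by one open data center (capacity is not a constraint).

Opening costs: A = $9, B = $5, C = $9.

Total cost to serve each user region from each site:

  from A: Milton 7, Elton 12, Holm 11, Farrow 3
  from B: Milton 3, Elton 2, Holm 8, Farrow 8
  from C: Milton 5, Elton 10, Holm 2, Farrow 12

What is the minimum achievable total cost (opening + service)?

For any fixed open set, each user region goes to its cheapest open site; total = fixed + service.
{B}: Milton→B 3, Elton→B 2, Holm→B 8, Farrow→B 8. Service 21; fixed 5; total 26.
{B, C}: service 15 + fixed 14 = 29
{A, B}: Milton→B 3, Elton→B 2, Holm→B 8, Farrow→A 3. Service 16; fixed 14; total 30.
{A, B, C}: service 10 + fixed 23 = 33
No other subset beats 26.

Minimum total cost: 26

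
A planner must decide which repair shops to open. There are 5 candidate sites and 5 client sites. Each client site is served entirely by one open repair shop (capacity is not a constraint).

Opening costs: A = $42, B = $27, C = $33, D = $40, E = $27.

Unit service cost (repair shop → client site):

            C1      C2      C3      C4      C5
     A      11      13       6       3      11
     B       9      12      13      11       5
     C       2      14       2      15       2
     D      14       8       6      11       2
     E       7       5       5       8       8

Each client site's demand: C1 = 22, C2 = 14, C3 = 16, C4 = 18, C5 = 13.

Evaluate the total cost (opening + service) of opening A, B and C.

Each client site is assigned to its cheapest site among the open ones.
{A, B, C}: C1→C 2·22=44, C2→B 12·14=168, C3→C 2·16=32, C4→A 3·18=54, C5→C 2·13=26. Service 324; fixed 102; total 426.

Total cost: 426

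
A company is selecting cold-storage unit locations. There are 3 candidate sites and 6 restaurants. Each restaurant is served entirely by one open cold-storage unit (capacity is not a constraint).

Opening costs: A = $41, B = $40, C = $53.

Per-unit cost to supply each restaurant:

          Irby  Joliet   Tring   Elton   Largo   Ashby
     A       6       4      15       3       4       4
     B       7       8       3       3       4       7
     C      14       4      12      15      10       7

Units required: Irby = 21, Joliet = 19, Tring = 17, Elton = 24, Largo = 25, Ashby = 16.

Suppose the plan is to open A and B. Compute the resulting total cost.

Total cost: 570

Each restaurant is assigned to its cheapest site among the open ones.
{A, B}: Irby→A 6·21=126, Joliet→A 4·19=76, Tring→B 3·17=51, Elton→A 3·24=72, Largo→A 4·25=100, Ashby→A 4·16=64. Service 489; fixed 81; total 570.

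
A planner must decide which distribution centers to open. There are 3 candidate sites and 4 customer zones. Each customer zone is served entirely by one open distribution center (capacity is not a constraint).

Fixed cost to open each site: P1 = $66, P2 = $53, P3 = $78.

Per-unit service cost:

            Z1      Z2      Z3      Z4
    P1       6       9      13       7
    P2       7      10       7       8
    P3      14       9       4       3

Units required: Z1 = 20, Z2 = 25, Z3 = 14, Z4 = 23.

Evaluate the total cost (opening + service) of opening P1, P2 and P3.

Total cost: 667

Each customer zone is assigned to its cheapest site among the open ones.
{P1, P2, P3}: Z1→P1 6·20=120, Z2→P1 9·25=225, Z3→P3 4·14=56, Z4→P3 3·23=69. Service 470; fixed 197; total 667.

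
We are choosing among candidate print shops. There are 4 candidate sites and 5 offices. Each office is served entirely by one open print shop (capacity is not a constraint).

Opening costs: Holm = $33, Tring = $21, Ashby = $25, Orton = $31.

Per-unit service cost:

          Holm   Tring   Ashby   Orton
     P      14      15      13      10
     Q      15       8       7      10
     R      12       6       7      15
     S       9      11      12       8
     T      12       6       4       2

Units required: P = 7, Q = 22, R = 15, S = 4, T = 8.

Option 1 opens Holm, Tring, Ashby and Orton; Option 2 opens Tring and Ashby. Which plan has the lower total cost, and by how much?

Option 1: {Holm, Tring, Ashby, Orton}: P→Orton 10·7=70, Q→Ashby 7·22=154, R→Tring 6·15=90, S→Orton 8·4=32, T→Orton 2·8=16. Service 362; fixed 110; total 472.
Option 2: {Tring, Ashby}: P→Ashby 13·7=91, Q→Ashby 7·22=154, R→Tring 6·15=90, S→Tring 11·4=44, T→Ashby 4·8=32. Service 411; fixed 46; total 457.
Difference: |472 − 457| = 15.

Option 2 is cheaper by 15.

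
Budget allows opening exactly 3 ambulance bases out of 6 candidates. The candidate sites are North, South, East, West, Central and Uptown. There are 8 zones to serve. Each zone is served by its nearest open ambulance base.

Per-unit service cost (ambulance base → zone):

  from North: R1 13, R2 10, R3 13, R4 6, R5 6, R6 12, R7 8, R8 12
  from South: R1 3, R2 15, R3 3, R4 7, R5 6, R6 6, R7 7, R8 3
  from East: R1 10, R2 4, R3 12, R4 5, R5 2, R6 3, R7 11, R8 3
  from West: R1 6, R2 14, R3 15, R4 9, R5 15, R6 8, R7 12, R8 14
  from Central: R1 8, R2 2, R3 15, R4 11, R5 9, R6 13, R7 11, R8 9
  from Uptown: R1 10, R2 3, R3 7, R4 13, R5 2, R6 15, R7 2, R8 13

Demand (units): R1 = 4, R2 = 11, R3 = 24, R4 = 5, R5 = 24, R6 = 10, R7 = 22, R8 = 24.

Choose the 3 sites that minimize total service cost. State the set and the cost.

With exactly 3 open, each zone uses its cheapest among the chosen.
{South, East, Uptown}: R1→South 3·4=12, R2→Uptown 3·11=33, R3→South 3·24=72, R4→East 5·5=25, R5→East 2·24=48, R6→East 3·10=30, R7→Uptown 2·22=44, R8→South 3·24=72. Service cost 336.
{South, Central, Uptown}: service cost 365
{North, South, Uptown}: service cost 371
Among all 20 size-3 choices, {South, East, Uptown} is lowest.

Choose South, East and Uptown; total service cost 336.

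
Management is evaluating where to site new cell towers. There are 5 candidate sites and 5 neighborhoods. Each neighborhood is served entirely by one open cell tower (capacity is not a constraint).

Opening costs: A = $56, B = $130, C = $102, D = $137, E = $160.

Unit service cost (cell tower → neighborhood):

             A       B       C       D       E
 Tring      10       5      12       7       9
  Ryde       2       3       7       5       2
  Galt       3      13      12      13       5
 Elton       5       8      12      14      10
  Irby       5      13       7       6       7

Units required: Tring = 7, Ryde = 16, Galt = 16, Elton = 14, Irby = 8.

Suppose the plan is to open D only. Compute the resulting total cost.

Total cost: 718

Each neighborhood is assigned to its cheapest site among the open ones.
{D}: Tring→D 7·7=49, Ryde→D 5·16=80, Galt→D 13·16=208, Elton→D 14·14=196, Irby→D 6·8=48. Service 581; fixed 137; total 718.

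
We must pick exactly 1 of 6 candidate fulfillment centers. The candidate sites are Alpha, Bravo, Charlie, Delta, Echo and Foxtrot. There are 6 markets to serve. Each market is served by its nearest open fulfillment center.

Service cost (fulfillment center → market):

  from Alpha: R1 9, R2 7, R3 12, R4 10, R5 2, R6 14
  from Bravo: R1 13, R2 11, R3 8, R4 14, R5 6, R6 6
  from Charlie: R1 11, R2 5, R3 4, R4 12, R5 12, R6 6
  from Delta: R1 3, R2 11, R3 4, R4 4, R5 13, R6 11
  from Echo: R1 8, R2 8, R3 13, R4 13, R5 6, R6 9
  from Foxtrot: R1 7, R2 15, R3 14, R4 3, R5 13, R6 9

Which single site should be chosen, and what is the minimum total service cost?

Choose Delta only; total service cost 46.

With exactly 1 open, each market uses its cheapest among the chosen.
{Delta}: R1→Delta 3, R2→Delta 11, R3→Delta 4, R4→Delta 4, R5→Delta 13, R6→Delta 11. Service cost 46.
{Charlie}: service cost 50
{Alpha}: service cost 54
Among all 6 size-1 choices, {Delta} is lowest.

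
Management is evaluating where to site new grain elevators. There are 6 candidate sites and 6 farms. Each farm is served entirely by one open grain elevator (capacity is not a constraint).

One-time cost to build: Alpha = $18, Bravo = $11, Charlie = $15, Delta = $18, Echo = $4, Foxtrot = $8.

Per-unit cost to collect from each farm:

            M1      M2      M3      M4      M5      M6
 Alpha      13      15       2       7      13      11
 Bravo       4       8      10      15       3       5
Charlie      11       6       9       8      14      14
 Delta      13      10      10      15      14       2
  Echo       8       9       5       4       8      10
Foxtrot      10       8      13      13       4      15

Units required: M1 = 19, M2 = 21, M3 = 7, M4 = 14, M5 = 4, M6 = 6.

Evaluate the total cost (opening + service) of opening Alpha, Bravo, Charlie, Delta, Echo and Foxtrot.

Each farm is assigned to its cheapest site among the open ones.
{Alpha, Bravo, Charlie, Delta, Echo, Foxtrot}: M1→Bravo 4·19=76, M2→Charlie 6·21=126, M3→Alpha 2·7=14, M4→Echo 4·14=56, M5→Bravo 3·4=12, M6→Delta 2·6=12. Service 296; fixed 74; total 370.

Total cost: 370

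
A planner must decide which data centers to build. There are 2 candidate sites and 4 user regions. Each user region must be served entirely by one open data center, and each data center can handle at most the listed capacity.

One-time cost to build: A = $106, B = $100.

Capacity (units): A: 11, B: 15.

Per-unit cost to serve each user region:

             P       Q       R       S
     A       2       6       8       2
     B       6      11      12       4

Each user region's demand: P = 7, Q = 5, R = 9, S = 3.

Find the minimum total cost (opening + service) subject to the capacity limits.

Open {A, B}: P→B 6·7=42, Q→B 11·5=55, R→A 8·9=72, S→B 4·3=12.
Loads: A carries 9/11, B carries 15/15. Service 181; fixed 206; total 387.
Next best feasible plan costs 389.

Minimum total cost: 387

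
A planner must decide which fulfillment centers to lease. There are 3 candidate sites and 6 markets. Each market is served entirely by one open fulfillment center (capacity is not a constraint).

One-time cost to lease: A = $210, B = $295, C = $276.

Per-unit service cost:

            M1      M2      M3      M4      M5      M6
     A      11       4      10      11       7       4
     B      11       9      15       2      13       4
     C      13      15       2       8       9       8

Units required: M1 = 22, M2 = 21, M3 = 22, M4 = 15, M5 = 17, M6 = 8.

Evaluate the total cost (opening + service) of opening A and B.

Each market is assigned to its cheapest site among the open ones.
{A, B}: M1→A 11·22=242, M2→A 4·21=84, M3→A 10·22=220, M4→B 2·15=30, M5→A 7·17=119, M6→A 4·8=32. Service 727; fixed 505; total 1232.

Total cost: 1232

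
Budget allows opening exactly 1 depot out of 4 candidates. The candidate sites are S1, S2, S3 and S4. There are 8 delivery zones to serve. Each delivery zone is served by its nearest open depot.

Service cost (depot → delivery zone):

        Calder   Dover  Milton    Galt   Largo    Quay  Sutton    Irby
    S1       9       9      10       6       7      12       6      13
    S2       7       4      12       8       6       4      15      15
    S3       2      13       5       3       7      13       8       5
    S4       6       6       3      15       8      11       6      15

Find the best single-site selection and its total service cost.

Choose S3 only; total service cost 56.

With exactly 1 open, each delivery zone uses its cheapest among the chosen.
{S3}: Calder→S3 2, Dover→S3 13, Milton→S3 5, Galt→S3 3, Largo→S3 7, Quay→S3 13, Sutton→S3 8, Irby→S3 5. Service cost 56.
{S4}: service cost 70
{S2}: service cost 71
Among all 4 size-1 choices, {S3} is lowest.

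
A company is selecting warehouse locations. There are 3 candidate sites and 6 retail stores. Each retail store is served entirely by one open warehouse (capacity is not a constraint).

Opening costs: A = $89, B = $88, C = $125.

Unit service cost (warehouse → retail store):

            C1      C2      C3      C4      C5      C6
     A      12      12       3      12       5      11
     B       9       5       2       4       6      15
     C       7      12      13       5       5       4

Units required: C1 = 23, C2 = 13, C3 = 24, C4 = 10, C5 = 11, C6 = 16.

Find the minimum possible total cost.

Minimum total cost: 646

For any fixed open set, each retail store goes to its cheapest open site; total = fixed + service.
{B, C}: C1→C 7·23=161, C2→B 5·13=65, C3→B 2·24=48, C4→B 4·10=40, C5→C 5·11=55, C6→C 4·16=64. Service 433; fixed 213; total 646.
{A, B, C}: service 433 + fixed 302 = 735
{B}: service 666 + fixed 88 = 754
No other subset beats 646.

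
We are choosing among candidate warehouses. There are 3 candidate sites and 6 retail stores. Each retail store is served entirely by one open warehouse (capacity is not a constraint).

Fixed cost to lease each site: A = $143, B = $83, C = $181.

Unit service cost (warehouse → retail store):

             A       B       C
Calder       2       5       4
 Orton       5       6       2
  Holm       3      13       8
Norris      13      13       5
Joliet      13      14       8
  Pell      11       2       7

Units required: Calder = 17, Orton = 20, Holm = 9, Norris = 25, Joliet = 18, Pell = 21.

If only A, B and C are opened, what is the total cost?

Each retail store is assigned to its cheapest site among the open ones.
{A, B, C}: Calder→A 2·17=34, Orton→C 2·20=40, Holm→A 3·9=27, Norris→C 5·25=125, Joliet→C 8·18=144, Pell→B 2·21=42. Service 412; fixed 407; total 819.

Total cost: 819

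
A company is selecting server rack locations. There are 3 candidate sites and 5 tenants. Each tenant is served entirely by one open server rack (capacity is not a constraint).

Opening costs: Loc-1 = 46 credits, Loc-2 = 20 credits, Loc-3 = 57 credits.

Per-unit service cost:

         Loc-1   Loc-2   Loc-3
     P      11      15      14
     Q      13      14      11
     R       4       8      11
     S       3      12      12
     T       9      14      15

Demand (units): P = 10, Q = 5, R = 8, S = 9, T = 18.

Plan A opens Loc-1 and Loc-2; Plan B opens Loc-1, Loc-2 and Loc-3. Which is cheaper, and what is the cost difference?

Plan A is cheaper by 47.

Plan A: {Loc-1, Loc-2}: P→Loc-1 11·10=110, Q→Loc-1 13·5=65, R→Loc-1 4·8=32, S→Loc-1 3·9=27, T→Loc-1 9·18=162. Service 396; fixed 66; total 462.
Plan B: {Loc-1, Loc-2, Loc-3}: P→Loc-1 11·10=110, Q→Loc-3 11·5=55, R→Loc-1 4·8=32, S→Loc-1 3·9=27, T→Loc-1 9·18=162. Service 386; fixed 123; total 509.
Difference: |462 − 509| = 47.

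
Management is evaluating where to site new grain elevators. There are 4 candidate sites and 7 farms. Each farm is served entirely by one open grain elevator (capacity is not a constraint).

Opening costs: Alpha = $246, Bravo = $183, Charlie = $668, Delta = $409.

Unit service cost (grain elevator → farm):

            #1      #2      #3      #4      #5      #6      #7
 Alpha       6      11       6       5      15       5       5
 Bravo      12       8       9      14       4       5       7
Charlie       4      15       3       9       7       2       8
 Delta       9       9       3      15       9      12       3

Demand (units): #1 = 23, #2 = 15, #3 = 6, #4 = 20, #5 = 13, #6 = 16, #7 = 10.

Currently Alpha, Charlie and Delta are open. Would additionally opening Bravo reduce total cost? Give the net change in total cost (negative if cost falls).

No — net change +129 (cost rises by 129).

Current service cost with {Alpha, Charlie, Delta}: 498.
Adding Bravo: each farm re-picks its cheapest; new service cost 444, saving 54.
Extra fixed cost: 183. Net change = 183 − 54 = 129.
(Totals: 1821 → 1950.)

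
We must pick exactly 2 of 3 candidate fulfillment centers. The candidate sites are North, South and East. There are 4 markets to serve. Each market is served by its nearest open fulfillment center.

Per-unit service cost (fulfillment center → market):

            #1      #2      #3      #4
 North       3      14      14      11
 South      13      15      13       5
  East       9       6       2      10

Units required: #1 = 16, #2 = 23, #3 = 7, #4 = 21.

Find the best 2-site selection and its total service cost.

Choose South and East; total service cost 401.

With exactly 2 open, each market uses its cheapest among the chosen.
{South, East}: #1→East 9·16=144, #2→East 6·23=138, #3→East 2·7=14, #4→South 5·21=105. Service cost 401.
{North, East}: service cost 410
{North, South}: service cost 566
Among all 3 size-2 choices, {South, East} is lowest.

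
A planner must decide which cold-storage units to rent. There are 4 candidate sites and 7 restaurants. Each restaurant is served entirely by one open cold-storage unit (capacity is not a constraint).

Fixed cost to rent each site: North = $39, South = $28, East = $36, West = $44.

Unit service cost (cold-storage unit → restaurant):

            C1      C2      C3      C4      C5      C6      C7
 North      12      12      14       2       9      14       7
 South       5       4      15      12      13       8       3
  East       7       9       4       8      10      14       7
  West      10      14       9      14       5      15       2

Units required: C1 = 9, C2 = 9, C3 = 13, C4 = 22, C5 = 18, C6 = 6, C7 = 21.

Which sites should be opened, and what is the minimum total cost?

For any fixed open set, each restaurant goes to its cheapest open site; total = fixed + service.
{North, South, East, West}: C1→South 5·9=45, C2→South 4·9=36, C3→East 4·13=52, C4→North 2·22=44, C5→West 5·18=90, C6→South 8·6=48, C7→West 2·21=42. Service 357; fixed 147; total 504.
{North, South, West}: C1→South 5·9=45, C2→South 4·9=36, C3→West 9·13=117, C4→North 2·22=44, C5→West 5·18=90, C6→South 8·6=48, C7→West 2·21=42. Service 422; fixed 111; total 533.
{North, South, East}: service 450 + fixed 103 = 553
{South}: service 885 + fixed 28 = 913
(All 15 nonempty subsets were checked; North, South, East and West is lowest.)

Open North, South, East and West; minimum total cost 504.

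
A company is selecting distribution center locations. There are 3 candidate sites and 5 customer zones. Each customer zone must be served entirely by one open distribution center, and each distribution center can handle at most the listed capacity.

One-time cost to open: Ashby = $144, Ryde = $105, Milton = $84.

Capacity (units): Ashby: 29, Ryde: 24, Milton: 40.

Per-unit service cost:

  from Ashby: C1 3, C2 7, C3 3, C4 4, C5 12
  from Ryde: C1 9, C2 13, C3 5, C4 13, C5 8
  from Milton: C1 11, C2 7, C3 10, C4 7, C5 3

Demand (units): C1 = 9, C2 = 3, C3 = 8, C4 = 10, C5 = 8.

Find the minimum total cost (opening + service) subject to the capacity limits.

Minimum total cost: 364

Open {Ashby, Milton}: C1→Ashby 3·9=27, C2→Milton 7·3=21, C3→Ashby 3·8=24, C4→Ashby 4·10=40, C5→Milton 3·8=24.
Loads: Ashby carries 27/29, Milton carries 11/40. Service 136; fixed 228; total 364.
Next best feasible plan costs 378.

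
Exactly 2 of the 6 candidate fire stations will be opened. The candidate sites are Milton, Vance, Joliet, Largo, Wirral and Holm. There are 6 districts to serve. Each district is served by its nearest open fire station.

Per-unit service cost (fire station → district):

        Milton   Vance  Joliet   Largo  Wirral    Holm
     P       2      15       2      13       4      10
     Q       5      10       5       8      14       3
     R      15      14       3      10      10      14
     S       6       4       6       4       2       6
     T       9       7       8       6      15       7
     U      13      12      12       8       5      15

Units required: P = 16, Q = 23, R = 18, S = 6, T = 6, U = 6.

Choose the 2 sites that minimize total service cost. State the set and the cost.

With exactly 2 open, each district uses its cheapest among the chosen.
{Joliet, Wirral}: P→Joliet 2·16=32, Q→Joliet 5·23=115, R→Joliet 3·18=54, S→Wirral 2·6=12, T→Joliet 8·6=48, U→Wirral 5·6=30. Service cost 291.
{Joliet, Holm}: service cost 305
{Joliet, Largo}: service cost 309
Among all 15 size-2 choices, {Joliet, Wirral} is lowest.

Choose Joliet and Wirral; total service cost 291.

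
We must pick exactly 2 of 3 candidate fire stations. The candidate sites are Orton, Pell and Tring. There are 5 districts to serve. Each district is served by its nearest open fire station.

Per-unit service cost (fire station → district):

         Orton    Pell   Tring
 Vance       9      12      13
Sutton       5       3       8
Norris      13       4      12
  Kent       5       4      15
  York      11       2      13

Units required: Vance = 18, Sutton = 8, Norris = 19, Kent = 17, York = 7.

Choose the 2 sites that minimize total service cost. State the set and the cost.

With exactly 2 open, each district uses its cheapest among the chosen.
{Orton, Pell}: Vance→Orton 9·18=162, Sutton→Pell 3·8=24, Norris→Pell 4·19=76, Kent→Pell 4·17=68, York→Pell 2·7=14. Service cost 344.
{Pell, Tring}: service cost 398
{Orton, Tring}: service cost 592
Among all 3 size-2 choices, {Orton, Pell} is lowest.

Choose Orton and Pell; total service cost 344.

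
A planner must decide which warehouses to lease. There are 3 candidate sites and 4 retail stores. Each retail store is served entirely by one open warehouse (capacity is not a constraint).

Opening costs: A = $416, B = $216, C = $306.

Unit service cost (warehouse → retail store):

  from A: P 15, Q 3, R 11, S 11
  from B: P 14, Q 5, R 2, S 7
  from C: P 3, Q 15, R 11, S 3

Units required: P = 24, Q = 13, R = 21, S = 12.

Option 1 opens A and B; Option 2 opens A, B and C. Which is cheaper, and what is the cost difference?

Option 1: {A, B}: P→B 14·24=336, Q→A 3·13=39, R→B 2·21=42, S→B 7·12=84. Service 501; fixed 632; total 1133.
Option 2: {A, B, C}: P→C 3·24=72, Q→A 3·13=39, R→B 2·21=42, S→C 3·12=36. Service 189; fixed 938; total 1127.
Difference: |1133 − 1127| = 6.

Option 2 is cheaper by 6.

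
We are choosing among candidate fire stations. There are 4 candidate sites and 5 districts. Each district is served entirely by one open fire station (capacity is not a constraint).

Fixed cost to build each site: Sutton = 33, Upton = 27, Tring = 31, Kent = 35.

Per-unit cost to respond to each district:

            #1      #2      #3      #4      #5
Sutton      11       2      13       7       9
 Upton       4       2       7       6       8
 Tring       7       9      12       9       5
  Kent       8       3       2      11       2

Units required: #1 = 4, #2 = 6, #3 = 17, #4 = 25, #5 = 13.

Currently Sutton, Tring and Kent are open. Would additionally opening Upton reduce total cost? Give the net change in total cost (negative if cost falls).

Yes — net change −10 (cost falls by 10).

Current service cost with {Sutton, Tring, Kent}: 275.
Adding Upton: each district re-picks its cheapest; new service cost 238, saving 37.
Extra fixed cost: 27. Net change = 27 − 37 = -10.
(Totals: 374 → 364.)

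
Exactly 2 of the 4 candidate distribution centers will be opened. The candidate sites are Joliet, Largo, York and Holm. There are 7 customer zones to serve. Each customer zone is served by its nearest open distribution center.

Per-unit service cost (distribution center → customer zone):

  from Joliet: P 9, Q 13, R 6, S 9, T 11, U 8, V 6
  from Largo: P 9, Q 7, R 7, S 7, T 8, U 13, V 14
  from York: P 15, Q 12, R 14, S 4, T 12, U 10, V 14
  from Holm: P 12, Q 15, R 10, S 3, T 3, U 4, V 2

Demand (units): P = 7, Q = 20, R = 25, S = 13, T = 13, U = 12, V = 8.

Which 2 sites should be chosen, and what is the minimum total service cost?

Choose Largo and Holm; total service cost 520.

With exactly 2 open, each customer zone uses its cheapest among the chosen.
{Largo, Holm}: P→Largo 9·7=63, Q→Largo 7·20=140, R→Largo 7·25=175, S→Holm 3·13=39, T→Holm 3·13=39, U→Holm 4·12=48, V→Holm 2·8=16. Service cost 520.
{Joliet, Holm}: service cost 615
{Joliet, Largo}: service cost 692
Among all 6 size-2 choices, {Largo, Holm} is lowest.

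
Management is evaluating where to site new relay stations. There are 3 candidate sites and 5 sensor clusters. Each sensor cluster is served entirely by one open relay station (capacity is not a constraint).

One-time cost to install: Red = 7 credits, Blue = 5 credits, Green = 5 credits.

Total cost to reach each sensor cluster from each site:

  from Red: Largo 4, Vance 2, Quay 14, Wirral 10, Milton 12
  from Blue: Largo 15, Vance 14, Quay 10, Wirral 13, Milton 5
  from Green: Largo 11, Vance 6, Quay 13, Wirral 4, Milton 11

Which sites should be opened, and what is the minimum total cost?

Open Red, Blue and Green; minimum total cost 42.

For any fixed open set, each sensor cluster goes to its cheapest open site; total = fixed + service.
{Red, Blue, Green}: Largo→Red 4, Vance→Red 2, Quay→Blue 10, Wirral→Green 4, Milton→Blue 5. Service 25; fixed 17; total 42.
{Red, Blue}: service 31 + fixed 12 = 43
{Red, Green}: Largo→Red 4, Vance→Red 2, Quay→Green 13, Wirral→Green 4, Milton→Green 11. Service 34; fixed 12; total 46.
{Blue}: Largo→Blue 15, Vance→Blue 14, Quay→Blue 10, Wirral→Blue 13, Milton→Blue 5. Service 57; fixed 5; total 62.
(All 7 nonempty subsets were checked; Red, Blue and Green is lowest.)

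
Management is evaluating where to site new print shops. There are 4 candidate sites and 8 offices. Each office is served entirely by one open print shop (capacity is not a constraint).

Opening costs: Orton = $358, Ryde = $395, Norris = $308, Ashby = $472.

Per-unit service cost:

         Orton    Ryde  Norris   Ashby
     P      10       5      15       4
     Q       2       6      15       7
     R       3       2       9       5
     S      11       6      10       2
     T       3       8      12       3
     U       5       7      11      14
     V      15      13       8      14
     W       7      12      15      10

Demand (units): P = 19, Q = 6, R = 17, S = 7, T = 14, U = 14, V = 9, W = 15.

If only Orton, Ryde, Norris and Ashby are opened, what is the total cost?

Total cost: 1958

Each office is assigned to its cheapest site among the open ones.
{Orton, Ryde, Norris, Ashby}: P→Ashby 4·19=76, Q→Orton 2·6=12, R→Ryde 2·17=34, S→Ashby 2·7=14, T→Orton 3·14=42, U→Orton 5·14=70, V→Norris 8·9=72, W→Orton 7·15=105. Service 425; fixed 1533; total 1958.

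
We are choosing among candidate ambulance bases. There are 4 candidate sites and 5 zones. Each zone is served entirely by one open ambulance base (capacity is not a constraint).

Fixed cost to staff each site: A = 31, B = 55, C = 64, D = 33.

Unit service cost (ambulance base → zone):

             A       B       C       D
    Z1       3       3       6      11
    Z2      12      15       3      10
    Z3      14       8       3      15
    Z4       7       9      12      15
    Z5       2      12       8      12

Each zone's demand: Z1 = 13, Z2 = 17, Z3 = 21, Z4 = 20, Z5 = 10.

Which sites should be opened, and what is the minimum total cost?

Open A and C; minimum total cost 408.

For any fixed open set, each zone goes to its cheapest open site; total = fixed + service.
{A, C}: Z1→A 3·13=39, Z2→C 3·17=51, Z3→C 3·21=63, Z4→A 7·20=140, Z5→A 2·10=20. Service 313; fixed 95; total 408.
{A, C, D}: service 313 + fixed 128 = 441
{A, B, C}: service 313 + fixed 150 = 463
{A, B, C, D}: Z1→A 3·13=39, Z2→C 3·17=51, Z3→C 3·21=63, Z4→A 7·20=140, Z5→A 2·10=20. Service 313; fixed 183; total 496.
No other subset beats 408.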